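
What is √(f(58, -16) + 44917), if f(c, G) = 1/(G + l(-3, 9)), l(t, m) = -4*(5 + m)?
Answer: √6468046/12 ≈ 211.94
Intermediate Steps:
l(t, m) = -20 - 4*m
f(c, G) = 1/(-56 + G) (f(c, G) = 1/(G + (-20 - 4*9)) = 1/(G + (-20 - 36)) = 1/(G - 56) = 1/(-56 + G))
√(f(58, -16) + 44917) = √(1/(-56 - 16) + 44917) = √(1/(-72) + 44917) = √(-1/72 + 44917) = √(3234023/72) = √6468046/12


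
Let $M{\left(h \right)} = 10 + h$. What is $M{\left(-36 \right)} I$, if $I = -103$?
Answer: $2678$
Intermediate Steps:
$M{\left(-36 \right)} I = \left(10 - 36\right) \left(-103\right) = \left(-26\right) \left(-103\right) = 2678$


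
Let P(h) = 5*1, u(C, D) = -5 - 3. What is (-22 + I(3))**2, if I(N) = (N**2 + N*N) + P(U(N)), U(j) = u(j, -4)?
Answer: 1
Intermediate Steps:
u(C, D) = -8
U(j) = -8
P(h) = 5
I(N) = 5 + 2*N**2 (I(N) = (N**2 + N*N) + 5 = (N**2 + N**2) + 5 = 2*N**2 + 5 = 5 + 2*N**2)
(-22 + I(3))**2 = (-22 + (5 + 2*3**2))**2 = (-22 + (5 + 2*9))**2 = (-22 + (5 + 18))**2 = (-22 + 23)**2 = 1**2 = 1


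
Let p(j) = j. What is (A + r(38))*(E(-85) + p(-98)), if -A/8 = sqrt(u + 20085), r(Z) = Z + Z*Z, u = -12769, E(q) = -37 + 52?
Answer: -123006 + 1328*sqrt(1829) ≈ -66212.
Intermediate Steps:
E(q) = 15
r(Z) = Z + Z**2
A = -16*sqrt(1829) (A = -8*sqrt(-12769 + 20085) = -16*sqrt(1829) ≈ -684.27)
(A + r(38))*(E(-85) + p(-98)) = (-16*sqrt(1829) + 38*(1 + 38))*(15 - 98) = (-16*sqrt(1829) + 38*39)*(-83) = (-16*sqrt(1829) + 1482)*(-83) = (1482 - 16*sqrt(1829))*(-83) = -123006 + 1328*sqrt(1829)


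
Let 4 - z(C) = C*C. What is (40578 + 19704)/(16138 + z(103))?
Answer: 60282/5533 ≈ 10.895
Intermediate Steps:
z(C) = 4 - C² (z(C) = 4 - C*C = 4 - C²)
(40578 + 19704)/(16138 + z(103)) = (40578 + 19704)/(16138 + (4 - 1*103²)) = 60282/(16138 + (4 - 1*10609)) = 60282/(16138 + (4 - 10609)) = 60282/(16138 - 10605) = 60282/5533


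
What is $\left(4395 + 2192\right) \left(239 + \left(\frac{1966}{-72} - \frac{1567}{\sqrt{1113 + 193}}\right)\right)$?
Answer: $\frac{50199527}{36} - \frac{10321829 \sqrt{1306}}{1306} \approx 1.1088 \cdot 10^{6}$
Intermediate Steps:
$\left(4395 + 2192\right) \left(239 + \left(\frac{1966}{-72} - \frac{1567}{\sqrt{1113 + 193}}\right)\right) = 6587 \left(239 + \left(1966 \left(- \frac{1}{72}\right) - \frac{1567}{\sqrt{1306}}\right)\right) = 6587 \left(239 - \left(\frac{983}{36} + 1567 \frac{\sqrt{1306}}{1306}\right)\right) = 6587 \left(239 - \left(\frac{983}{36} + \frac{1567 \sqrt{1306}}{1306}\right)\right) = 6587 \left(\frac{7621}{36} - \frac{1567 \sqrt{1306}}{1306}\right) = \frac{50199527}{36} - \frac{10321829 \sqrt{1306}}{1306}$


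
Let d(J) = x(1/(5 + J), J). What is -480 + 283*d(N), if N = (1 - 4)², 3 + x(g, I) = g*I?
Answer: -16059/14 ≈ -1147.1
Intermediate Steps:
x(g, I) = -3 + I*g (x(g, I) = -3 + g*I = -3 + I*g)
N = 9 (N = (-3)² = 9)
d(J) = -3 + J/(5 + J)
-480 + 283*d(N) = -480 + 283*((-15 - 2*9)/(5 + 9)) = -480 + 283*((-15 - 18)/14) = -480 + 283*((1/14)*(-33)) = -480 + 283*(-33/14) = -480 - 9339/14 = -16059/14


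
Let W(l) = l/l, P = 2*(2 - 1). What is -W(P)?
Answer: -1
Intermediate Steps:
P = 2 (P = 2*1 = 2)
W(l) = 1
-W(P) = -1*1 = -1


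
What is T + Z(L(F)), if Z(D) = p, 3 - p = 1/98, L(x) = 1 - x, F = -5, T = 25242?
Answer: 2474009/98 ≈ 25245.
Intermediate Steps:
p = 293/98 (p = 3 - 1/98 = 293/98 ≈ 2.9898)
Z(D) = 293/98
T + Z(L(F)) = 25242 + 293/98 = 2474009/98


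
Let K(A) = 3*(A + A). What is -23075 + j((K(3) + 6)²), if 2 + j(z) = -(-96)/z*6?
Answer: -23076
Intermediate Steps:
K(A) = 6*A (K(A) = 3*(2*A) = 6*A)
j(z) = -2 + 576/z (j(z) = -2 - (-96)/z*6 = -2 + (96/z)*6 = -2 + 576/z)
-23075 + j((K(3) + 6)²) = -23075 + (-2 + 576/((6*3 + 6)²)) = -23075 + (-2 + 576/((18 + 6)²)) = -23075 + (-2 + 576/(24²)) = -23075 + (-2 + 576/576) = -23075 + (-2 + 576*(1/576)) = -23075 + (-2 + 1) = -23075 - 1 = -23076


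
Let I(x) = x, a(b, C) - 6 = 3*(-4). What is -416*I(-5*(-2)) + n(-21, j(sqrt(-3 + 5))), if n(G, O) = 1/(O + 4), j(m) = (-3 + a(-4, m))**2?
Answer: -353599/85 ≈ -4160.0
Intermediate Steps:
a(b, C) = -6 (a(b, C) = 6 + 3*(-4) = 6 - 12 = -6)
j(m) = 81 (j(m) = (-3 - 6)**2 = (-9)**2 = 81)
n(G, O) = 1/(4 + O)
-416*I(-5*(-2)) + n(-21, j(sqrt(-3 + 5))) = -(-2080)*(-2) + 1/(4 + 81) = -416*10 + 1/85 = -4160 + 1/85 = -353599/85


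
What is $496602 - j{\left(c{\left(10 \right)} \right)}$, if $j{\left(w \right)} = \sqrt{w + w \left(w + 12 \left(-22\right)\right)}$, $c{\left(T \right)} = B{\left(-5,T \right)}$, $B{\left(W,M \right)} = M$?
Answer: $496602 - i \sqrt{2530} \approx 4.966 \cdot 10^{5} - 50.299 i$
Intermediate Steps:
$c{\left(T \right)} = T$
$j{\left(w \right)} = \sqrt{w + w \left(-264 + w\right)}$ ($j{\left(w \right)} = \sqrt{w + w \left(w - 264\right)} = \sqrt{w + w \left(-264 + w\right)}$)
$496602 - j{\left(c{\left(10 \right)} \right)} = 496602 - \sqrt{10 \left(-263 + 10\right)} = 496602 - \sqrt{10 \left(-253\right)} = 496602 - \sqrt{-2530} = 496602 - i \sqrt{2530}$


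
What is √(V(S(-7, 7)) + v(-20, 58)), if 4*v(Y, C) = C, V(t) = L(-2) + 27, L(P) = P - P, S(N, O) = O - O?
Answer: √166/2 ≈ 6.4420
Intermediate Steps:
S(N, O) = 0
L(P) = 0
V(t) = 27 (V(t) = 0 + 27 = 27)
v(Y, C) = C/4
√(V(S(-7, 7)) + v(-20, 58)) = √(27 + (¼)*58) = √(27 + 29/2) = √(83/2) = √166/2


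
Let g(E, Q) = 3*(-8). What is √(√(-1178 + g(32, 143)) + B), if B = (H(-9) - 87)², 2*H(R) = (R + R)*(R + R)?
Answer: √(5625 + I*√1202) ≈ 75.0 + 0.2311*I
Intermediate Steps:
g(E, Q) = -24
H(R) = 2*R² (H(R) = ((R + R)*(R + R))/2 = ((2*R)*(2*R))/2 = (4*R²)/2 = 2*R²)
B = 5625 (B = (2*(-9)² - 87)² = (2*81 - 87)² = (162 - 87)² = 75² = 5625)
√(√(-1178 + g(32, 143)) + B) = √(√(-1178 - 24) + 5625) = √(√(-1202) + 5625) = √(I*√1202 + 5625) = √(5625 + I*√1202)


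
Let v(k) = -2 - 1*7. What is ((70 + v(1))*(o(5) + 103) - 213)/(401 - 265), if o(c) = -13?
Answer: 5277/136 ≈ 38.801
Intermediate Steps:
v(k) = -9 (v(k) = -2 - 7 = -9)
((70 + v(1))*(o(5) + 103) - 213)/(401 - 265) = ((70 - 9)*(-13 + 103) - 213)/(401 - 265) = (61*90 - 213)/136 = (5490 - 213)*(1/136) = 5277*(1/136) = 5277/136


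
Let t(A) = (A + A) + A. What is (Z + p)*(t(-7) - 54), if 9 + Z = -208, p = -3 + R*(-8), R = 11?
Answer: 23100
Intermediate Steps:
t(A) = 3*A (t(A) = 2*A + A = 3*A)
p = -91 (p = -3 + 11*(-8) = -3 - 88 = -91)
Z = -217 (Z = -9 - 208 = -217)
(Z + p)*(t(-7) - 54) = (-217 - 91)*(3*(-7) - 54) = -308*(-21 - 54) = -308*(-75) = 23100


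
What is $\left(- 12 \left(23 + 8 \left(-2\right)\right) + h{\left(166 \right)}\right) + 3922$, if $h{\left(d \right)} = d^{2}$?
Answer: $31394$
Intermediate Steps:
$\left(- 12 \left(23 + 8 \left(-2\right)\right) + h{\left(166 \right)}\right) + 3922 = \left(- 12 \left(23 + 8 \left(-2\right)\right) + 166^{2}\right) + 3922 = \left(- 12 \left(23 - 16\right) + 27556\right) + 3922 = \left(\left(-12\right) 7 + 27556\right) + 3922 = \left(-84 + 27556\right) + 3922 = 27472 + 3922 = 31394$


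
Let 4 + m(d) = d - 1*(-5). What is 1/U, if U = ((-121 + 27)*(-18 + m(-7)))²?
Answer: 1/5089536 ≈ 1.9648e-7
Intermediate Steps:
m(d) = 1 + d (m(d) = -4 + (d - 1*(-5)) = -4 + (d + 5) = -4 + (5 + d) = 1 + d)
U = 5089536 (U = ((-121 + 27)*(-18 + (1 - 7)))² = (-94*(-18 - 6))² = (-94*(-24))² = 2256² = 5089536)
1/U = 1/5089536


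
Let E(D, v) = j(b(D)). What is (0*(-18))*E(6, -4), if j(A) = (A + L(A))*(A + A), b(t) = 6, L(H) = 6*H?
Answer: 0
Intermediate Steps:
j(A) = 14*A² (j(A) = (A + 6*A)*(A + A) = (7*A)*(2*A) = 14*A²)
E(D, v) = 504 (E(D, v) = 14*6² = 14*36 = 504)
(0*(-18))*E(6, -4) = (0*(-18))*504 = 0*504 = 0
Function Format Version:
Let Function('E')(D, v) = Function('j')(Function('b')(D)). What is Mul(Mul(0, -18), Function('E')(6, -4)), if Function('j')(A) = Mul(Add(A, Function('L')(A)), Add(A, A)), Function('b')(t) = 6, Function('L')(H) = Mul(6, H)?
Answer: 0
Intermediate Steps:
Function('j')(A) = Mul(14, Pow(A, 2)) (Function('j')(A) = Mul(Add(A, Mul(6, A)), Add(A, A)) = Mul(Mul(7, A), Mul(2, A)) = Mul(14, Pow(A, 2)))
Function('E')(D, v) = 504 (Function('E')(D, v) = Mul(14, Pow(6, 2)) = Mul(14, 36) = 504)
Mul(Mul(0, -18), Function('E')(6, -4)) = Mul(Mul(0, -18), 504) = Mul(0, 504) = 0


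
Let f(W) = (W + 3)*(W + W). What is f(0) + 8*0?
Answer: 0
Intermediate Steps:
f(W) = 2*W*(3 + W) (f(W) = (3 + W)*(2*W) = 2*W*(3 + W))
f(0) + 8*0 = 2*0*(3 + 0) + 8*0 = 2*0*3 + 0 = 0 + 0 = 0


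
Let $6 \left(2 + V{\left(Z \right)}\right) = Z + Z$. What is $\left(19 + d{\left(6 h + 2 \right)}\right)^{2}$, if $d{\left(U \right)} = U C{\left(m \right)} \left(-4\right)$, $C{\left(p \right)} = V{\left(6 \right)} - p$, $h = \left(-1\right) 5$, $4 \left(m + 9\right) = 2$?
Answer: $942841$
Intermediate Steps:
$m = - \frac{17}{2}$ ($m = -9 + \frac{1}{4} \cdot 2 = -9 + \frac{1}{2} = - \frac{17}{2} \approx -8.5$)
$V{\left(Z \right)} = -2 + \frac{Z}{3}$ ($V{\left(Z \right)} = -2 + \frac{Z + Z}{6} = -2 + \frac{2 Z}{6} = -2 + \frac{Z}{3}$)
$h = -5$
$C{\left(p \right)} = - p$ ($C{\left(p \right)} = \left(-2 + \frac{1}{3} \cdot 6\right) - p = \left(-2 + 2\right) - p = 0 - p = - p$)
$d{\left(U \right)} = - 34 U$ ($d{\left(U \right)} = U \left(\left(-1\right) \left(- \frac{17}{2}\right)\right) \left(-4\right) = U \frac{17}{2} \left(-4\right) = \frac{17 U}{2} \left(-4\right) = - 34 U$)
$\left(19 + d{\left(6 h + 2 \right)}\right)^{2} = \left(19 - 34 \left(6 \left(-5\right) + 2\right)\right)^{2} = \left(19 - 34 \left(-30 + 2\right)\right)^{2} = \left(19 - -952\right)^{2} = \left(19 + 952\right)^{2} = 971^{2} = 942841$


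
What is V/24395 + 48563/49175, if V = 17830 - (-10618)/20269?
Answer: 1193850120199/694719468275 ≈ 1.7185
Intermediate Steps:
V = 361406888/20269 (V = 17830 - (-10618)/20269 = 17830 - 1*(-10618/20269) = 17830 + 10618/20269 = 361406888/20269 ≈ 17831.)
V/24395 + 48563/49175 = (361406888/20269)/24395 + 48563/49175 = (361406888/20269)*(1/24395) + 48563*(1/49175) = 361406888/494462255 + 48563/49175 = 1193850120199/694719468275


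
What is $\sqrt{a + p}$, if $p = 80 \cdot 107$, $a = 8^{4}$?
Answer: $4 \sqrt{791} \approx 112.5$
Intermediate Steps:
$a = 4096$
$p = 8560$
$\sqrt{a + p} = \sqrt{4096 + 8560} = \sqrt{12656} = 4 \sqrt{791}$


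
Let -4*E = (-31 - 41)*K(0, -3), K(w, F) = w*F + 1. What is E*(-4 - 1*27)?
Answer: -558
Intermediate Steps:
K(w, F) = 1 + F*w (K(w, F) = F*w + 1 = 1 + F*w)
E = 18 (E = -(-31 - 41)*(1 - 3*0)/4 = -(-18)*(1 + 0) = -(-18) = -¼*(-72) = 18)
E*(-4 - 1*27) = 18*(-4 - 1*27) = 18*(-4 - 27) = 18*(-31) = -558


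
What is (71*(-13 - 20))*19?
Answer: -44517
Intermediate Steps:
(71*(-13 - 20))*19 = (71*(-33))*19 = -2343*19 = -44517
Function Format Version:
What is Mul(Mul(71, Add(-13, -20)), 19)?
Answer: -44517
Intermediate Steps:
Mul(Mul(71, Add(-13, -20)), 19) = Mul(Mul(71, -33), 19) = Mul(-2343, 19) = -44517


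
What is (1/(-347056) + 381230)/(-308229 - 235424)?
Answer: -132308158879/188678035568 ≈ -0.70124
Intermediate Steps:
(1/(-347056) + 381230)/(-308229 - 235424) = (-1/347056 + 381230)/(-543653) = (132308158879/347056)*(-1/543653) = -132308158879/188678035568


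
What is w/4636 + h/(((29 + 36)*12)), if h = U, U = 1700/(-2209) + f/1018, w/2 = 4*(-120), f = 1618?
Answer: -209415779021/1016462911620 ≈ -0.20602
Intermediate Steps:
w = -960 (w = 2*(4*(-120)) = 2*(-480) = -960)
U = 921781/1124381 (U = 1700/(-2209) + 1618/1018 = 1700*(-1/2209) + 1618*(1/1018) = -1700/2209 + 809/509 = 921781/1124381 ≈ 0.81981)
h = 921781/1124381 ≈ 0.81981
w/4636 + h/(((29 + 36)*12)) = -960/4636 + 921781/(1124381*(((29 + 36)*12))) = -960*1/4636 + 921781/(1124381*((65*12))) = -240/1159 + (921781/1124381)/780 = -240/1159 + (921781/1124381)*(1/780) = -240/1159 + 921781/877017180 = -209415779021/1016462911620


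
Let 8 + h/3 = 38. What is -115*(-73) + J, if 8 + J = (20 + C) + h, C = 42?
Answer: 8539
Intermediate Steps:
h = 90 (h = -24 + 3*38 = -24 + 114 = 90)
J = 144 (J = -8 + ((20 + 42) + 90) = -8 + (62 + 90) = -8 + 152 = 144)
-115*(-73) + J = -115*(-73) + 144 = 8395 + 144 = 8539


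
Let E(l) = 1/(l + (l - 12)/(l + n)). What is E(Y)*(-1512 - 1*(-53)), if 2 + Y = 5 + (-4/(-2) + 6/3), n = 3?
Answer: -2918/13 ≈ -224.46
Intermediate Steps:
Y = 7 (Y = -2 + (5 + (-4/(-2) + 6/3)) = -2 + (5 + (-4*(-½) + 6*(⅓))) = -2 + (5 + (2 + 2)) = -2 + (5 + 4) = -2 + 9 = 7)
E(l) = 1/(l + (-12 + l)/(3 + l)) (E(l) = 1/(l + (l - 12)/(l + 3)) = 1/(l + (-12 + l)/(3 + l)))
E(Y)*(-1512 - 1*(-53)) = ((3 + 7)/(-12 + 7² + 4*7))*(-1512 - 1*(-53)) = (10/(-12 + 49 + 28))*(-1512 + 53) = (10/65)*(-1459) = ((1/65)*10)*(-1459) = (2/13)*(-1459) = -2918/13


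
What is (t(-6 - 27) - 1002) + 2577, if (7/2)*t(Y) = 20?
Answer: 11065/7 ≈ 1580.7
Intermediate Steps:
t(Y) = 40/7 (t(Y) = (2/7)*20 = 40/7)
(t(-6 - 27) - 1002) + 2577 = (40/7 - 1002) + 2577 = -6974/7 + 2577 = 11065/7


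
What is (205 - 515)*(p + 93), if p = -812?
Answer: 222890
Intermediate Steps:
(205 - 515)*(p + 93) = (205 - 515)*(-812 + 93) = -310*(-719) = 222890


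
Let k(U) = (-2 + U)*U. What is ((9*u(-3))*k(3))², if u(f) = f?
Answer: 6561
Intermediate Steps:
k(U) = U*(-2 + U)
((9*u(-3))*k(3))² = ((9*(-3))*(3*(-2 + 3)))² = (-81)² = 6561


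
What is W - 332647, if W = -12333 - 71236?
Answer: -416216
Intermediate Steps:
W = -83569
W - 332647 = -83569 - 332647 = -416216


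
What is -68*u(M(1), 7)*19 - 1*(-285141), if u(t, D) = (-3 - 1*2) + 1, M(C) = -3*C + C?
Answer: 290309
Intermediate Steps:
M(C) = -2*C
u(t, D) = -4 (u(t, D) = (-3 - 2) + 1 = -5 + 1 = -4)
-68*u(M(1), 7)*19 - 1*(-285141) = -68*(-4)*19 - 1*(-285141) = 272*19 + 285141 = 5168 + 285141 = 290309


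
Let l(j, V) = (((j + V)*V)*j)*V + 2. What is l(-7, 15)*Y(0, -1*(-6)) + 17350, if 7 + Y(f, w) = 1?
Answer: 92938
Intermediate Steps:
Y(f, w) = -6 (Y(f, w) = -7 + 1 = -6)
l(j, V) = 2 + j*V**2*(V + j) (l(j, V) = (((V + j)*V)*j)*V + 2 = ((V*(V + j))*j)*V + 2 = (V*j*(V + j))*V + 2 = j*V**2*(V + j) + 2 = 2 + j*V**2*(V + j))
l(-7, 15)*Y(0, -1*(-6)) + 17350 = (2 - 7*15**3 + 15**2*(-7)**2)*(-6) + 17350 = (2 - 7*3375 + 225*49)*(-6) + 17350 = (2 - 23625 + 11025)*(-6) + 17350 = -12598*(-6) + 17350 = 75588 + 17350 = 92938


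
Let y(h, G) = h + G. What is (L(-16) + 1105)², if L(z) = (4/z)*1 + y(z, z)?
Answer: 18412681/16 ≈ 1.1508e+6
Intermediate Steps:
y(h, G) = G + h
L(z) = 2*z + 4/z (L(z) = (4/z)*1 + (z + z) = 4/z + 2*z = 2*z + 4/z)
(L(-16) + 1105)² = ((2*(-16) + 4/(-16)) + 1105)² = ((-32 + 4*(-1/16)) + 1105)² = ((-32 - ¼) + 1105)² = (-129/4 + 1105)² = (4291/4)² = 18412681/16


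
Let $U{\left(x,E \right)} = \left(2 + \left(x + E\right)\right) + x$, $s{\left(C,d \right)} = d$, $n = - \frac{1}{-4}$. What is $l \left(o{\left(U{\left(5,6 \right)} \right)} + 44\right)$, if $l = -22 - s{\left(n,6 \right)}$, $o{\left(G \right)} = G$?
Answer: $-1736$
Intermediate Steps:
$n = \frac{1}{4}$ ($n = \left(-1\right) \left(- \frac{1}{4}\right) = \frac{1}{4} \approx 0.25$)
$U{\left(x,E \right)} = 2 + E + 2 x$ ($U{\left(x,E \right)} = \left(2 + \left(E + x\right)\right) + x = \left(2 + E + x\right) + x = 2 + E + 2 x$)
$l = -28$ ($l = -22 - 6 = -28$)
$l \left(o{\left(U{\left(5,6 \right)} \right)} + 44\right) = - 28 \left(\left(2 + 6 + 2 \cdot 5\right) + 44\right) = - 28 \left(\left(2 + 6 + 10\right) + 44\right) = - 28 \left(18 + 44\right) = \left(-28\right) 62 = -1736$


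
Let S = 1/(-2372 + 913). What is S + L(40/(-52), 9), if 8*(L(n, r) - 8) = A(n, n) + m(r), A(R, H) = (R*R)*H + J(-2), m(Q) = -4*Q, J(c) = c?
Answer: 40932211/12821692 ≈ 3.1924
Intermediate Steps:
S = -1/1459 (S = 1/(-1459) = -1/1459 ≈ -0.00068540)
A(R, H) = -2 + H*R² (A(R, H) = (R*R)*H - 2 = R²*H - 2 = H*R² - 2 = -2 + H*R²)
L(n, r) = 31/4 - r/2 + n³/8 (L(n, r) = 8 + ((-2 + n*n²) - 4*r)/8 = 8 + ((-2 + n³) - 4*r)/8 = 8 + (-2 + n³ - 4*r)/8 = 8 + (-¼ - r/2 + n³/8) = 31/4 - r/2 + n³/8)
S + L(40/(-52), 9) = -1/1459 + (31/4 - ½*9 + (40/(-52))³/8) = -1/1459 + (31/4 - 9/2 + (40*(-1/52))³/8) = -1/1459 + (31/4 - 9/2 + (-10/13)³/8) = -1/1459 + (31/4 - 9/2 + (⅛)*(-1000/2197)) = -1/1459 + (31/4 - 9/2 - 125/2197) = -1/1459 + 28061/8788 = 40932211/12821692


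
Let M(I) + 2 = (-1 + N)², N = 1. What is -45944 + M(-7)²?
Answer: -45940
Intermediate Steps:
M(I) = -2 (M(I) = -2 + (-1 + 1)² = -2 + 0² = -2 + 0 = -2)
-45944 + M(-7)² = -45944 + (-2)² = -45944 + 4 = -45940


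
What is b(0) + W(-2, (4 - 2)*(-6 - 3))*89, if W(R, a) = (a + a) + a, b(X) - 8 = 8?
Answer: -4790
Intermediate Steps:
b(X) = 16 (b(X) = 8 + 8 = 16)
W(R, a) = 3*a (W(R, a) = 2*a + a = 3*a)
b(0) + W(-2, (4 - 2)*(-6 - 3))*89 = 16 + (3*((4 - 2)*(-6 - 3)))*89 = 16 + (3*(2*(-9)))*89 = 16 + (3*(-18))*89 = 16 - 54*89 = 16 - 4806 = -4790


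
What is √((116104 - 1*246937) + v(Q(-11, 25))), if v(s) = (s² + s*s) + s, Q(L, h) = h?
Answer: I*√129558 ≈ 359.94*I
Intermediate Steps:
v(s) = s + 2*s² (v(s) = (s² + s²) + s = 2*s² + s = s + 2*s²)
√((116104 - 1*246937) + v(Q(-11, 25))) = √((116104 - 1*246937) + 25*(1 + 2*25)) = √((116104 - 246937) + 25*(1 + 50)) = √(-130833 + 25*51) = √(-130833 + 1275) = √(-129558) = I*√129558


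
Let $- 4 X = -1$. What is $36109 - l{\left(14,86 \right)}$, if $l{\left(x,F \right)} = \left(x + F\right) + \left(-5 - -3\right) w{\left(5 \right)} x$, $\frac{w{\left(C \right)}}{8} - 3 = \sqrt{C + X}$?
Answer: $36681 + 112 \sqrt{21} \approx 37194.0$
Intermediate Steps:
$X = \frac{1}{4}$ ($X = \left(- \frac{1}{4}\right) \left(-1\right) = \frac{1}{4} \approx 0.25$)
$w{\left(C \right)} = 24 + 8 \sqrt{\frac{1}{4} + C}$ ($w{\left(C \right)} = 24 + 8 \sqrt{C + \frac{1}{4}} = 24 + 8 \sqrt{\frac{1}{4} + C}$)
$l{\left(x,F \right)} = F + x + x \left(-48 - 8 \sqrt{21}\right)$ ($l{\left(x,F \right)} = \left(x + F\right) + \left(-5 - -3\right) \left(24 + 4 \sqrt{1 + 4 \cdot 5}\right) x = \left(F + x\right) + \left(-5 + 3\right) \left(24 + 4 \sqrt{1 + 20}\right) x = \left(F + x\right) + - 2 \left(24 + 4 \sqrt{21}\right) x = \left(F + x\right) + \left(-48 - 8 \sqrt{21}\right) x = \left(F + x\right) + x \left(-48 - 8 \sqrt{21}\right) = F + x + x \left(-48 - 8 \sqrt{21}\right)$)
$36109 - l{\left(14,86 \right)} = 36109 - \left(86 + 14 - 112 \left(6 + \sqrt{21}\right)\right) = 36109 - \left(86 + 14 - \left(672 + 112 \sqrt{21}\right)\right) = 36109 - \left(-572 - 112 \sqrt{21}\right) = 36109 + \left(572 + 112 \sqrt{21}\right) = 36681 + 112 \sqrt{21}$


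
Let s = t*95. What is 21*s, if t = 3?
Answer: 5985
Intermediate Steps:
s = 285 (s = 3*95 = 285)
21*s = 21*285 = 5985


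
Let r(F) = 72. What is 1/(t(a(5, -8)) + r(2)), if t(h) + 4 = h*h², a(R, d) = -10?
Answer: -1/932 ≈ -0.0010730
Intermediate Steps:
t(h) = -4 + h³ (t(h) = -4 + h*h² = -4 + h³)
1/(t(a(5, -8)) + r(2)) = 1/((-4 + (-10)³) + 72) = 1/((-4 - 1000) + 72) = 1/(-1004 + 72) = 1/(-932) = -1/932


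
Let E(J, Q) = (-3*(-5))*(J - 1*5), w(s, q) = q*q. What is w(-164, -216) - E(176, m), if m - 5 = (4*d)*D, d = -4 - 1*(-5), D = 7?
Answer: 44091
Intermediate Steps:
d = 1 (d = -4 + 5 = 1)
w(s, q) = q²
m = 33 (m = 5 + (4*1)*7 = 5 + 4*7 = 5 + 28 = 33)
E(J, Q) = -75 + 15*J (E(J, Q) = 15*(J - 5) = 15*(-5 + J) = -75 + 15*J)
w(-164, -216) - E(176, m) = (-216)² - (-75 + 15*176) = 46656 - (-75 + 2640) = 46656 - 1*2565 = 46656 - 2565 = 44091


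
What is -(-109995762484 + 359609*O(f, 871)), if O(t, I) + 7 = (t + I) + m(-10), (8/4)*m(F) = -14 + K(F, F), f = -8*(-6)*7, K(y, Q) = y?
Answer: 109568546992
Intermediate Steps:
f = 336 (f = 48*7 = 336)
m(F) = -7 + F/2 (m(F) = (-14 + F)/2 = -7 + F/2)
O(t, I) = -19 + I + t (O(t, I) = -7 + ((t + I) + (-7 + (1/2)*(-10))) = -7 + ((I + t) + (-7 - 5)) = -7 + ((I + t) - 12) = -7 + (-12 + I + t) = -19 + I + t)
-(-109995762484 + 359609*O(f, 871)) = -359609/(1/(-305876 + (-19 + 871 + 336))) = -359609/(1/(-305876 + 1188)) = -359609/(1/(-304688)) = -359609/(-1/304688) = -359609*(-304688) = 109568546992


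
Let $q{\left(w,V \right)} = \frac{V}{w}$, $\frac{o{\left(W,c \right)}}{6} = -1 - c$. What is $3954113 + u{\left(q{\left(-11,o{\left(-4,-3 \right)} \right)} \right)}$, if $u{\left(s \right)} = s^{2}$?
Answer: $\frac{478447817}{121} \approx 3.9541 \cdot 10^{6}$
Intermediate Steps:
$o{\left(W,c \right)} = -6 - 6 c$ ($o{\left(W,c \right)} = 6 \left(-1 - c\right) = -6 - 6 c$)
$3954113 + u{\left(q{\left(-11,o{\left(-4,-3 \right)} \right)} \right)} = 3954113 + \left(\frac{-6 - -18}{-11}\right)^{2} = 3954113 + \left(\left(-6 + 18\right) \left(- \frac{1}{11}\right)\right)^{2} = 3954113 + \left(12 \left(- \frac{1}{11}\right)\right)^{2} = 3954113 + \left(- \frac{12}{11}\right)^{2} = 3954113 + \frac{144}{121} = \frac{478447817}{121}$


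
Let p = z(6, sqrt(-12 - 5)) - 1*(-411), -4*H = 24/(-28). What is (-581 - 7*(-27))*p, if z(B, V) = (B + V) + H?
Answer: -163548 - 392*I*sqrt(17) ≈ -1.6355e+5 - 1616.3*I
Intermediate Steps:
H = 3/14 (H = -6/(-28) = -6*(-1)/28 = -1/4*(-6/7) = 3/14 ≈ 0.21429)
z(B, V) = 3/14 + B + V (z(B, V) = (B + V) + 3/14 = 3/14 + B + V)
p = 5841/14 + I*sqrt(17) (p = (3/14 + 6 + sqrt(-12 - 5)) - 1*(-411) = (3/14 + 6 + sqrt(-17)) + 411 = (3/14 + 6 + I*sqrt(17)) + 411 = (87/14 + I*sqrt(17)) + 411 = 5841/14 + I*sqrt(17) ≈ 417.21 + 4.1231*I)
(-581 - 7*(-27))*p = (-581 - 7*(-27))*(5841/14 + I*sqrt(17)) = (-581 + 189)*(5841/14 + I*sqrt(17)) = -392*(5841/14 + I*sqrt(17)) = -163548 - 392*I*sqrt(17)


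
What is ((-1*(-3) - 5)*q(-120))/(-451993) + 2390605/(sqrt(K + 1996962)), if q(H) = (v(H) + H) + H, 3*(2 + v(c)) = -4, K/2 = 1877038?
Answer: -1460/1355979 + 2390605*sqrt(5751038)/5751038 ≈ 996.86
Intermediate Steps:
K = 3754076 (K = 2*1877038 = 3754076)
v(c) = -10/3 (v(c) = -2 + (1/3)*(-4) = -2 - 4/3 = -10/3)
q(H) = -10/3 + 2*H (q(H) = (-10/3 + H) + H = -10/3 + 2*H)
((-1*(-3) - 5)*q(-120))/(-451993) + 2390605/(sqrt(K + 1996962)) = ((-1*(-3) - 5)*(-10/3 + 2*(-120)))/(-451993) + 2390605/(sqrt(3754076 + 1996962)) = ((3 - 5)*(-10/3 - 240))*(-1/451993) + 2390605/(sqrt(5751038)) = -2*(-730/3)*(-1/451993) + 2390605*(sqrt(5751038)/5751038) = (1460/3)*(-1/451993) + 2390605*sqrt(5751038)/5751038 = -1460/1355979 + 2390605*sqrt(5751038)/5751038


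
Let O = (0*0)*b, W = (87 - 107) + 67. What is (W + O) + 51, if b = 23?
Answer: 98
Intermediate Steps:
W = 47 (W = -20 + 67 = 47)
O = 0 (O = (0*0)*23 = 0*23 = 0)
(W + O) + 51 = (47 + 0) + 51 = 47 + 51 = 98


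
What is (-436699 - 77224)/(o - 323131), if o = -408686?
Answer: 513923/731817 ≈ 0.70226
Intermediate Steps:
(-436699 - 77224)/(o - 323131) = (-436699 - 77224)/(-408686 - 323131) = -513923/(-731817) = -513923*(-1/731817) = 513923/731817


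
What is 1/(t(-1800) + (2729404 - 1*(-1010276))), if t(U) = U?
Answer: 1/3737880 ≈ 2.6753e-7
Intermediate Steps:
1/(t(-1800) + (2729404 - 1*(-1010276))) = 1/(-1800 + (2729404 - 1*(-1010276))) = 1/(-1800 + (2729404 + 1010276)) = 1/(-1800 + 3739680) = 1/3737880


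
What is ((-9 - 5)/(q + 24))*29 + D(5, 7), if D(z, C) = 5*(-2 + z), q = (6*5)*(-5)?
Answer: 164/9 ≈ 18.222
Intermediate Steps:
q = -150 (q = 30*(-5) = -150)
D(z, C) = -10 + 5*z
((-9 - 5)/(q + 24))*29 + D(5, 7) = ((-9 - 5)/(-150 + 24))*29 + (-10 + 5*5) = -14/(-126)*29 + (-10 + 25) = -14*(-1/126)*29 + 15 = (⅑)*29 + 15 = 29/9 + 15 = 164/9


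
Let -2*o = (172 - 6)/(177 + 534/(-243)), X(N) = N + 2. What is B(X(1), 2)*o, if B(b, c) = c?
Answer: -13446/14159 ≈ -0.94964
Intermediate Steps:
X(N) = 2 + N
o = -6723/14159 (o = -(172 - 6)/(2*(177 + 534/(-243))) = -83/(177 + 534*(-1/243)) = -83/(177 - 178/81) = -83/14159/81 = -83*81/14159 = -½*13446/14159 = -6723/14159 ≈ -0.47482)
B(X(1), 2)*o = 2*(-6723/14159) = -13446/14159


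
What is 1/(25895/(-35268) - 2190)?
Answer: -35268/77262815 ≈ -0.00045647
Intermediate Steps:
1/(25895/(-35268) - 2190) = 1/(25895*(-1/35268) - 2190) = 1/(-25895/35268 - 2190) = 1/(-77262815/35268) = -35268/77262815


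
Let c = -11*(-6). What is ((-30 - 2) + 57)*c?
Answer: 1650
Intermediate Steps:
c = 66
((-30 - 2) + 57)*c = ((-30 - 2) + 57)*66 = (-32 + 57)*66 = 25*66 = 1650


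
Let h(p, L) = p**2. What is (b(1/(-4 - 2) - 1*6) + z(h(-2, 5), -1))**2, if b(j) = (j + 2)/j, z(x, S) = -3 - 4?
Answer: 54756/1369 ≈ 39.997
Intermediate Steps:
z(x, S) = -7
b(j) = (2 + j)/j
(b(1/(-4 - 2) - 1*6) + z(h(-2, 5), -1))**2 = ((2 + (1/(-4 - 2) - 1*6))/(1/(-4 - 2) - 1*6) - 7)**2 = ((2 + (1/(-6) - 6))/(1/(-6) - 6) - 7)**2 = ((2 + (-1/6 - 6))/(-1/6 - 6) - 7)**2 = ((2 - 37/6)/(-37/6) - 7)**2 = (-6/37*(-25/6) - 7)**2 = (25/37 - 7)**2 = (-234/37)**2 = 54756/1369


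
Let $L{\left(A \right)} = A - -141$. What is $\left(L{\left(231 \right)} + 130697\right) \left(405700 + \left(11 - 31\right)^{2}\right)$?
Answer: $53227120900$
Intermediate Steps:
$L{\left(A \right)} = 141 + A$ ($L{\left(A \right)} = A + 141 = 141 + A$)
$\left(L{\left(231 \right)} + 130697\right) \left(405700 + \left(11 - 31\right)^{2}\right) = \left(\left(141 + 231\right) + 130697\right) \left(405700 + \left(11 - 31\right)^{2}\right) = \left(372 + 130697\right) \left(405700 + \left(-20\right)^{2}\right) = 131069 \left(405700 + 400\right) = 131069 \cdot 406100 = 53227120900$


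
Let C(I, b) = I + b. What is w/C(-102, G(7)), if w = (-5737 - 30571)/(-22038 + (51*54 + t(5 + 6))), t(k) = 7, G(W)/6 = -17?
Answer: -9077/983127 ≈ -0.0092328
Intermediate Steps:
G(W) = -102 (G(W) = 6*(-17) = -102)
w = 36308/19277 (w = (-5737 - 30571)/(-22038 + (51*54 + 7)) = -36308/(-22038 + (2754 + 7)) = -36308/(-22038 + 2761) = -36308/(-19277) = -36308*(-1/19277) = 36308/19277 ≈ 1.8835)
w/C(-102, G(7)) = 36308/(19277*(-102 - 102)) = (36308/19277)/(-204) = (36308/19277)*(-1/204) = -9077/983127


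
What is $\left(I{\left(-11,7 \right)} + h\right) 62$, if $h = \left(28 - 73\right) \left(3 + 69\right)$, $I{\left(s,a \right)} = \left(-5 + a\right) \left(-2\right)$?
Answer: $-201128$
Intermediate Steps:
$I{\left(s,a \right)} = 10 - 2 a$
$h = -3240$ ($h = \left(-45\right) 72 = -3240$)
$\left(I{\left(-11,7 \right)} + h\right) 62 = \left(\left(10 - 14\right) - 3240\right) 62 = \left(-4 - 3240\right) 62 = \left(-3244\right) 62 = -201128$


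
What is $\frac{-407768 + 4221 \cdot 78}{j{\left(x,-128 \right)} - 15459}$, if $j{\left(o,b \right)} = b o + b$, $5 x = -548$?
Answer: $\frac{392650}{7791} \approx 50.398$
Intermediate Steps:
$x = - \frac{548}{5}$ ($x = \frac{1}{5} \left(-548\right) = - \frac{548}{5} \approx -109.6$)
$j{\left(o,b \right)} = b + b o$
$\frac{-407768 + 4221 \cdot 78}{j{\left(x,-128 \right)} - 15459} = \frac{-407768 + 4221 \cdot 78}{- 128 \left(1 - \frac{548}{5}\right) - 15459} = \frac{-407768 + 329238}{\left(-128\right) \left(- \frac{543}{5}\right) - 15459} = - \frac{78530}{\frac{69504}{5} - 15459} = - \frac{78530}{- \frac{7791}{5}} = \left(-78530\right) \left(- \frac{5}{7791}\right) = \frac{392650}{7791}$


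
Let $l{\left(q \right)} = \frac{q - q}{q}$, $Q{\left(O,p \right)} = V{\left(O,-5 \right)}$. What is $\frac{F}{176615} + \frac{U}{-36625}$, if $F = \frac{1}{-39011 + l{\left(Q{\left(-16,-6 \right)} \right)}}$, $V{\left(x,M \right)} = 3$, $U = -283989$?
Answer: $\frac{391332739203592}{50468720878625} \approx 7.754$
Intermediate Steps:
$Q{\left(O,p \right)} = 3$
$l{\left(q \right)} = 0$ ($l{\left(q \right)} = \frac{0}{q} = 0$)
$F = - \frac{1}{39011}$ ($F = \frac{1}{-39011 + 0} = \frac{1}{-39011} = - \frac{1}{39011} \approx -2.5634 \cdot 10^{-5}$)
$\frac{F}{176615} + \frac{U}{-36625} = - \frac{1}{39011 \cdot 176615} - \frac{283989}{-36625} = \left(- \frac{1}{39011}\right) \frac{1}{176615} - - \frac{283989}{36625} = - \frac{1}{6889927765} + \frac{283989}{36625} = \frac{391332739203592}{50468720878625}$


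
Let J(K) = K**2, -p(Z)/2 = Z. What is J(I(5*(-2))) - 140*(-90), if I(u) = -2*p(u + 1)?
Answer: 13896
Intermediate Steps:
p(Z) = -2*Z
I(u) = 4 + 4*u (I(u) = -(-4)*(u + 1) = -(-4)*(1 + u) = -2*(-2 - 2*u) = 4 + 4*u)
J(I(5*(-2))) - 140*(-90) = (4 + 4*(5*(-2)))**2 - 140*(-90) = (4 + 4*(-10))**2 + 12600 = (4 - 40)**2 + 12600 = (-36)**2 + 12600 = 1296 + 12600 = 13896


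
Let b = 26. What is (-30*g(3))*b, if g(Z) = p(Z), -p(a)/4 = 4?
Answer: 12480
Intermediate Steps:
p(a) = -16 (p(a) = -4*4 = -16)
g(Z) = -16
(-30*g(3))*b = -30*(-16)*26 = 480*26 = 12480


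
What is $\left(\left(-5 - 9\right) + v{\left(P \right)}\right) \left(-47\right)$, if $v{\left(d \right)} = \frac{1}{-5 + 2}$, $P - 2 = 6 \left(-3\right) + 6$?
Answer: $\frac{2021}{3} \approx 673.67$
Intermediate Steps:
$P = -10$ ($P = 2 + \left(6 \left(-3\right) + 6\right) = 2 + \left(-18 + 6\right) = 2 - 12 = -10$)
$v{\left(d \right)} = - \frac{1}{3}$ ($v{\left(d \right)} = \frac{1}{-3} = - \frac{1}{3}$)
$\left(\left(-5 - 9\right) + v{\left(P \right)}\right) \left(-47\right) = \left(\left(-5 - 9\right) - \frac{1}{3}\right) \left(-47\right) = \left(-14 - \frac{1}{3}\right) \left(-47\right) = \left(- \frac{43}{3}\right) \left(-47\right) = \frac{2021}{3}$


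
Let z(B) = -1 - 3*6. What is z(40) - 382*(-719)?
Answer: 274639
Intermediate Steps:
z(B) = -19 (z(B) = -1 - 18 = -19)
z(40) - 382*(-719) = -19 - 382*(-719) = -19 + 274658 = 274639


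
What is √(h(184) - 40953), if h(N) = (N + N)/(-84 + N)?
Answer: I*√1023733/5 ≈ 202.36*I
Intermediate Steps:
h(N) = 2*N/(-84 + N) (h(N) = (2*N)/(-84 + N) = 2*N/(-84 + N))
√(h(184) - 40953) = √(2*184/(-84 + 184) - 40953) = √(2*184/100 - 40953) = √(2*184*(1/100) - 40953) = √(92/25 - 40953) = √(-1023733/25) = I*√1023733/5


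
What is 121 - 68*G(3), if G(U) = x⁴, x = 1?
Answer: 53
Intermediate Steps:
G(U) = 1 (G(U) = 1⁴ = 1)
121 - 68*G(3) = 121 - 68*1 = 121 - 68 = 53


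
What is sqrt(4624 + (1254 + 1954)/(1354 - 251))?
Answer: 2*sqrt(1407284610)/1103 ≈ 68.021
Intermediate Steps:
sqrt(4624 + (1254 + 1954)/(1354 - 251)) = sqrt(4624 + 3208/1103) = sqrt(5103480/1103) = 2*sqrt(1407284610)/1103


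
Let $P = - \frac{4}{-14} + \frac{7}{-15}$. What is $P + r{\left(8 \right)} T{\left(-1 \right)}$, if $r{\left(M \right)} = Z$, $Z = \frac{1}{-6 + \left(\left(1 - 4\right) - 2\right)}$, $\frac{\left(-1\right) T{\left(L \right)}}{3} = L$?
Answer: $- \frac{524}{1155} \approx -0.45368$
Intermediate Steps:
$T{\left(L \right)} = - 3 L$
$P = - \frac{19}{105}$ ($P = \left(-4\right) \left(- \frac{1}{14}\right) + 7 \left(- \frac{1}{15}\right) = \frac{2}{7} - \frac{7}{15} = - \frac{19}{105} \approx -0.18095$)
$Z = - \frac{1}{11}$ ($Z = \frac{1}{-6 - 5} = \frac{1}{-11} = - \frac{1}{11} \approx -0.090909$)
$r{\left(M \right)} = - \frac{1}{11}$
$P + r{\left(8 \right)} T{\left(-1 \right)} = - \frac{19}{105} - \frac{\left(-3\right) \left(-1\right)}{11} = - \frac{19}{105} - \frac{3}{11} = - \frac{524}{1155}$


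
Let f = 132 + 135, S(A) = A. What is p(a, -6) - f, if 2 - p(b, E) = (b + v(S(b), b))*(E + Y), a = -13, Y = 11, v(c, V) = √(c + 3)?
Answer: -200 - 5*I*√10 ≈ -200.0 - 15.811*I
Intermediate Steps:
v(c, V) = √(3 + c)
p(b, E) = 2 - (11 + E)*(b + √(3 + b)) (p(b, E) = 2 - (b + √(3 + b))*(E + 11) = 2 - (b + √(3 + b))*(11 + E) = 2 - (11 + E)*(b + √(3 + b)))
f = 267
p(a, -6) - f = (2 - 11*(-13) - 11*√(3 - 13) - 1*(-6)*(-13) - 1*(-6)*√(3 - 13)) - 1*267 = (2 + 143 - 11*I*√10 - 78 - 1*(-6)*√(-10)) - 267 = (2 + 143 - 11*I*√10 - 78 - 1*(-6)*I*√10) - 267 = (2 + 143 - 11*I*√10 - 78 + 6*I*√10) - 267 = (67 - 5*I*√10) - 267 = -200 - 5*I*√10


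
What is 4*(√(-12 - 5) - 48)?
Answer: -192 + 4*I*√17 ≈ -192.0 + 16.492*I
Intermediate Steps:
4*(√(-12 - 5) - 48) = 4*(√(-17) - 48) = 4*(I*√17 - 48) = 4*(-48 + I*√17) = -192 + 4*I*√17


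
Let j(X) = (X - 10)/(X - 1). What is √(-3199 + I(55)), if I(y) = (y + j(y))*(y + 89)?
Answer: √4841 ≈ 69.577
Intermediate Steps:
j(X) = (-10 + X)/(-1 + X)
I(y) = (89 + y)*(y + (-10 + y)/(-1 + y)) (I(y) = (y + (-10 + y)/(-1 + y))*(y + 89) = (y + (-10 + y)/(-1 + y))*(89 + y) = (89 + y)*(y + (-10 + y)/(-1 + y)))
√(-3199 + I(55)) = √(-3199 + (-890 + 55³ - 10*55 + 89*55²)/(-1 + 55)) = √(-3199 + (-890 + 166375 - 550 + 89*3025)/54) = √(-3199 + (-890 + 166375 - 550 + 269225)/54) = √(-3199 + (1/54)*434160) = √(-3199 + 8040) = √4841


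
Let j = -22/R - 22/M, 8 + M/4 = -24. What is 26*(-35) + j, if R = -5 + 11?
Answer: -175391/192 ≈ -913.50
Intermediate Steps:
R = 6
M = -128 (M = -32 + 4*(-24) = -32 - 96 = -128)
j = -671/192 (j = -22/6 - 22/(-128) = -22*⅙ - 22*(-1/128) = -11/3 + 11/64 = -671/192 ≈ -3.4948)
26*(-35) + j = 26*(-35) - 671/192 = -910 - 671/192 = -175391/192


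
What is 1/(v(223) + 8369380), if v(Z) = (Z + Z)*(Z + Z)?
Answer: 1/8568296 ≈ 1.1671e-7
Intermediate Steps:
v(Z) = 4*Z² (v(Z) = (2*Z)*(2*Z) = 4*Z²)
1/(v(223) + 8369380) = 1/(4*223² + 8369380) = 1/(4*49729 + 8369380) = 1/(198916 + 8369380) = 1/8568296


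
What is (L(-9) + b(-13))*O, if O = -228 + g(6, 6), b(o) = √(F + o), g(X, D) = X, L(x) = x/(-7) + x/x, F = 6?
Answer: -3552/7 - 222*I*√7 ≈ -507.43 - 587.36*I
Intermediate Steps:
L(x) = 1 - x/7 (L(x) = x*(-⅐) + 1 = -x/7 + 1 = 1 - x/7)
b(o) = √(6 + o)
O = -222 (O = -228 + 6 = -222)
(L(-9) + b(-13))*O = ((1 - ⅐*(-9)) + √(6 - 13))*(-222) = ((1 + 9/7) + √(-7))*(-222) = (16/7 + I*√7)*(-222) = -3552/7 - 222*I*√7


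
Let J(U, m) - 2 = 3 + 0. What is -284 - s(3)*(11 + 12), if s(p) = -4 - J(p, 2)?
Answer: -77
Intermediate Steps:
J(U, m) = 5 (J(U, m) = 2 + (3 + 0) = 2 + 3 = 5)
s(p) = -9 (s(p) = -4 - 1*5 = -4 - 5 = -9)
-284 - s(3)*(11 + 12) = -284 - (-9)*(11 + 12) = -284 - (-9)*23 = -284 - 1*(-207) = -284 + 207 = -77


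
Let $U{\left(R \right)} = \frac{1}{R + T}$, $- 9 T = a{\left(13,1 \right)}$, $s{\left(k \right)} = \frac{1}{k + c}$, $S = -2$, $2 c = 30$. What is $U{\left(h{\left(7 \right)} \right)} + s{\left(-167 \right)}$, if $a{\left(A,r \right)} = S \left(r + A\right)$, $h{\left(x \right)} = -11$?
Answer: $- \frac{1439}{10792} \approx -0.13334$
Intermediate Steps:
$c = 15$ ($c = \frac{1}{2} \cdot 30 = 15$)
$a{\left(A,r \right)} = - 2 A - 2 r$ ($a{\left(A,r \right)} = - 2 \left(r + A\right) = - 2 \left(A + r\right) = - 2 A - 2 r$)
$s{\left(k \right)} = \frac{1}{15 + k}$ ($s{\left(k \right)} = \frac{1}{k + 15} = \frac{1}{15 + k}$)
$T = \frac{28}{9}$ ($T = - \frac{\left(-2\right) 13 - 2}{9} = - \frac{-26 - 2}{9} = \left(- \frac{1}{9}\right) \left(-28\right) = \frac{28}{9} \approx 3.1111$)
$U{\left(R \right)} = \frac{1}{\frac{28}{9} + R}$ ($U{\left(R \right)} = \frac{1}{R + \frac{28}{9}} = \frac{1}{\frac{28}{9} + R}$)
$U{\left(h{\left(7 \right)} \right)} + s{\left(-167 \right)} = \frac{9}{28 + 9 \left(-11\right)} + \frac{1}{15 - 167} = \frac{9}{28 - 99} + \frac{1}{-152} = \frac{9}{-71} - \frac{1}{152} = 9 \left(- \frac{1}{71}\right) - \frac{1}{152} = - \frac{9}{71} - \frac{1}{152} = - \frac{1439}{10792}$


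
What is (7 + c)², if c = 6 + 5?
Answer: 324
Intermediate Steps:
c = 11
(7 + c)² = (7 + 11)² = 18² = 324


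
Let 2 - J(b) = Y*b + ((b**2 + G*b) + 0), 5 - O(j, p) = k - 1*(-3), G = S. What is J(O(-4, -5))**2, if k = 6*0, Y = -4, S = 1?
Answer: 16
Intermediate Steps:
G = 1
k = 0
O(j, p) = 2 (O(j, p) = 5 - (0 - 1*(-3)) = 5 - (0 + 3) = 5 - 1*3 = 5 - 3 = 2)
J(b) = 2 - b**2 + 3*b (J(b) = 2 - (-4*b + ((b**2 + 1*b) + 0)) = 2 - (-4*b + ((b**2 + b) + 0)) = 2 - (-4*b + ((b + b**2) + 0)) = 2 - (-4*b + (b + b**2)) = 2 - (b**2 - 3*b) = 2 + (-b**2 + 3*b) = 2 - b**2 + 3*b)
J(O(-4, -5))**2 = (2 - 1*2**2 + 3*2)**2 = (2 - 1*4 + 6)**2 = (2 - 4 + 6)**2 = 4**2 = 16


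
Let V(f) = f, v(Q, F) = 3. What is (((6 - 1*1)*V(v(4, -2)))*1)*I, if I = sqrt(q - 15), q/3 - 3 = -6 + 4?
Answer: 30*I*sqrt(3) ≈ 51.962*I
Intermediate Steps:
q = 3 (q = 9 + 3*(-6 + 4) = 9 + 3*(-2) = 9 - 6 = 3)
I = 2*I*sqrt(3) (I = sqrt(3 - 15) = sqrt(-12) = 2*I*sqrt(3) ≈ 3.4641*I)
(((6 - 1*1)*V(v(4, -2)))*1)*I = (((6 - 1*1)*3)*1)*(2*I*sqrt(3)) = (((6 - 1)*3)*1)*(2*I*sqrt(3)) = ((5*3)*1)*(2*I*sqrt(3)) = (15*1)*(2*I*sqrt(3)) = 15*(2*I*sqrt(3)) = 30*I*sqrt(3)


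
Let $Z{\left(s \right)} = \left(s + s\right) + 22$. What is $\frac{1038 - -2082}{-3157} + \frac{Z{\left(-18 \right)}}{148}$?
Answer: $- \frac{252979}{233618} \approx -1.0829$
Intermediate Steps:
$Z{\left(s \right)} = 22 + 2 s$ ($Z{\left(s \right)} = 2 s + 22 = 22 + 2 s$)
$\frac{1038 - -2082}{-3157} + \frac{Z{\left(-18 \right)}}{148} = \frac{1038 - -2082}{-3157} + \frac{22 + 2 \left(-18\right)}{148} = \left(1038 + 2082\right) \left(- \frac{1}{3157}\right) + \left(22 - 36\right) \frac{1}{148} = 3120 \left(- \frac{1}{3157}\right) - \frac{7}{74} = - \frac{3120}{3157} - \frac{7}{74} = - \frac{252979}{233618}$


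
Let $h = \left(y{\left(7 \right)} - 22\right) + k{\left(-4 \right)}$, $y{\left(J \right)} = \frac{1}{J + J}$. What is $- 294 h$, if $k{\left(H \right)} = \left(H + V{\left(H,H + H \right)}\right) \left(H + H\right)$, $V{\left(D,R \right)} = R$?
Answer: $-21777$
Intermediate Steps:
$k{\left(H \right)} = 6 H^{2}$ ($k{\left(H \right)} = \left(H + \left(H + H\right)\right) \left(H + H\right) = \left(H + 2 H\right) 2 H = 3 H 2 H = 6 H^{2}$)
$y{\left(J \right)} = \frac{1}{2 J}$
$h = \frac{1037}{14}$ ($h = \left(\frac{1}{2 \cdot 7} - 22\right) + 6 \left(-4\right)^{2} = \left(\frac{1}{2} \cdot \frac{1}{7} - 22\right) + 6 \cdot 16 = \left(\frac{1}{14} - 22\right) + 96 = - \frac{307}{14} + 96 = \frac{1037}{14} \approx 74.071$)
$- 294 h = \left(-294\right) \frac{1037}{14} = -21777$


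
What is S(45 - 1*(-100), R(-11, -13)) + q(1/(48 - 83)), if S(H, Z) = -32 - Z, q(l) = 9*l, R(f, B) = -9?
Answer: -814/35 ≈ -23.257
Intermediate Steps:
S(45 - 1*(-100), R(-11, -13)) + q(1/(48 - 83)) = (-32 - 1*(-9)) + 9/(48 - 83) = (-32 + 9) + 9/(-35) = -23 + 9*(-1/35) = -23 - 9/35 = -814/35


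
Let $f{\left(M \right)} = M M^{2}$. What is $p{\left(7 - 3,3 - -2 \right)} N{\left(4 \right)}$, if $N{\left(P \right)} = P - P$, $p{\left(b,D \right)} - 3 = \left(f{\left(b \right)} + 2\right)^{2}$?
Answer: $0$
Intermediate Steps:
$f{\left(M \right)} = M^{3}$
$p{\left(b,D \right)} = 3 + \left(2 + b^{3}\right)^{2}$ ($p{\left(b,D \right)} = 3 + \left(b^{3} + 2\right)^{2} = 3 + \left(2 + b^{3}\right)^{2}$)
$N{\left(P \right)} = 0$
$p{\left(7 - 3,3 - -2 \right)} N{\left(4 \right)} = \left(3 + \left(2 + \left(7 - 3\right)^{3}\right)^{2}\right) 0 = \left(3 + \left(2 + 4^{3}\right)^{2}\right) 0 = \left(3 + \left(2 + 64\right)^{2}\right) 0 = \left(3 + 66^{2}\right) 0 = \left(3 + 4356\right) 0 = 4359 \cdot 0 = 0$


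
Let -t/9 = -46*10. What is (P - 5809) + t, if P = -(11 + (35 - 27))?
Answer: -1688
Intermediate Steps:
t = 4140 (t = -(-414)*10 = -9*(-460) = 4140)
P = -19 (P = -(11 + 8) = -1*19 = -19)
(P - 5809) + t = (-19 - 5809) + 4140 = -5828 + 4140 = -1688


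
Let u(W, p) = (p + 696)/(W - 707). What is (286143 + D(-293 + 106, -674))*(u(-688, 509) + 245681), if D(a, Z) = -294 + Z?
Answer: 19547251362650/279 ≈ 7.0062e+10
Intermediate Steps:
u(W, p) = (696 + p)/(-707 + W)
(286143 + D(-293 + 106, -674))*(u(-688, 509) + 245681) = (286143 + (-294 - 674))*((696 + 509)/(-707 - 688) + 245681) = (286143 - 968)*(1205/(-1395) + 245681) = 285175*(-1/1395*1205 + 245681) = 285175*(-241/279 + 245681) = 285175*(68544758/279) = 19547251362650/279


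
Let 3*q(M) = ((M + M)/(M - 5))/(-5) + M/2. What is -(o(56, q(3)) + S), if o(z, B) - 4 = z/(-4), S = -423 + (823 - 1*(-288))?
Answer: -678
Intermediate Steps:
S = 688 (S = -423 + (823 + 288) = -423 + 1111 = 688)
q(M) = M/6 - 2*M/(15*(-5 + M)) (q(M) = (((M + M)/(M - 5))/(-5) + M/2)/3 = (((2*M)/(-5 + M))*(-⅕) + M*(½))/3 = ((2*M/(-5 + M))*(-⅕) + M/2)/3 = (-2*M/(5*(-5 + M)) + M/2)/3 = (M/2 - 2*M/(5*(-5 + M)))/3 = M/6 - 2*M/(15*(-5 + M)))
o(z, B) = 4 - z/4 (o(z, B) = 4 + z/(-4) = 4 + z*(-¼) = 4 - z/4)
-(o(56, q(3)) + S) = -((4 - ¼*56) + 688) = -((4 - 14) + 688) = -(-10 + 688) = -1*678 = -678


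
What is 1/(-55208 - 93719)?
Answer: -1/148927 ≈ -6.7147e-6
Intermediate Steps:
1/(-55208 - 93719) = 1/(-148927) = -1/148927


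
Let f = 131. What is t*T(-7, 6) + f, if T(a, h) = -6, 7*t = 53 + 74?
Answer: 155/7 ≈ 22.143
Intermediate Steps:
t = 127/7 (t = (53 + 74)/7 = (⅐)*127 = 127/7 ≈ 18.143)
t*T(-7, 6) + f = (127/7)*(-6) + 131 = -762/7 + 131 = 155/7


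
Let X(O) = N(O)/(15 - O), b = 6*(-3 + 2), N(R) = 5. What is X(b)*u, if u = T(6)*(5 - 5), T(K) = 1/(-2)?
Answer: 0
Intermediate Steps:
T(K) = -½
b = -6 (b = 6*(-1) = -6)
X(O) = 5/(15 - O)
u = 0 (u = -(5 - 5)/2 = -½*0 = 0)
X(b)*u = -5/(-15 - 6)*0 = -5/(-21)*0 = -5*(-1/21)*0 = (5/21)*0 = 0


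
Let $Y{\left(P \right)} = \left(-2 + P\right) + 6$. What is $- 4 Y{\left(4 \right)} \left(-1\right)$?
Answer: $32$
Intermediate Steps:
$Y{\left(P \right)} = 4 + P$
$- 4 Y{\left(4 \right)} \left(-1\right) = - 4 \left(4 + 4\right) \left(-1\right) = \left(-4\right) 8 \left(-1\right) = \left(-32\right) \left(-1\right) = 32$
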